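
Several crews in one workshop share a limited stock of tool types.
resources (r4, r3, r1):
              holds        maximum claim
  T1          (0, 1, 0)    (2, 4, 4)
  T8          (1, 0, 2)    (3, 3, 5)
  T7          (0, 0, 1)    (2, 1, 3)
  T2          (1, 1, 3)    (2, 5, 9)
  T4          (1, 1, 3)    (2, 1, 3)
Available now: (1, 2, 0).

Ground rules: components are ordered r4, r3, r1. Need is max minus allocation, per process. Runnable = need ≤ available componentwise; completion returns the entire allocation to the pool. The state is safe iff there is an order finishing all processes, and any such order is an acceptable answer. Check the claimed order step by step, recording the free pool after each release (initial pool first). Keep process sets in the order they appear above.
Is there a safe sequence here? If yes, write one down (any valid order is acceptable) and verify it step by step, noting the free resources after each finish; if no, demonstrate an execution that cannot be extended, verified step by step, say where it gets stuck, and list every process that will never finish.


SAFE. One safe sequence: T4, T8, T1, T7, T2.
Key observation: the first exact fit in this order is T4 — it needs (1, 0, 0) with (1, 2, 0) free, meeting a requested resource to the last unit.
Check, step by step:
  pool = (1, 2, 0)
  T4 needs (1, 0, 0) <= (1, 2, 0) -> finishes; pool += (1, 1, 3) = (2, 3, 3)
  T8 needs (2, 3, 3) <= (2, 3, 3) -> finishes; pool += (1, 0, 2) = (3, 3, 5)
  T1 needs (2, 3, 4) <= (3, 3, 5) -> finishes; pool += (0, 1, 0) = (3, 4, 5)
  T7 needs (2, 1, 2) <= (3, 4, 5) -> finishes; pool += (0, 0, 1) = (3, 4, 6)
  T2 needs (1, 4, 6) <= (3, 4, 6) -> finishes; pool += (1, 1, 3) = (4, 5, 9)


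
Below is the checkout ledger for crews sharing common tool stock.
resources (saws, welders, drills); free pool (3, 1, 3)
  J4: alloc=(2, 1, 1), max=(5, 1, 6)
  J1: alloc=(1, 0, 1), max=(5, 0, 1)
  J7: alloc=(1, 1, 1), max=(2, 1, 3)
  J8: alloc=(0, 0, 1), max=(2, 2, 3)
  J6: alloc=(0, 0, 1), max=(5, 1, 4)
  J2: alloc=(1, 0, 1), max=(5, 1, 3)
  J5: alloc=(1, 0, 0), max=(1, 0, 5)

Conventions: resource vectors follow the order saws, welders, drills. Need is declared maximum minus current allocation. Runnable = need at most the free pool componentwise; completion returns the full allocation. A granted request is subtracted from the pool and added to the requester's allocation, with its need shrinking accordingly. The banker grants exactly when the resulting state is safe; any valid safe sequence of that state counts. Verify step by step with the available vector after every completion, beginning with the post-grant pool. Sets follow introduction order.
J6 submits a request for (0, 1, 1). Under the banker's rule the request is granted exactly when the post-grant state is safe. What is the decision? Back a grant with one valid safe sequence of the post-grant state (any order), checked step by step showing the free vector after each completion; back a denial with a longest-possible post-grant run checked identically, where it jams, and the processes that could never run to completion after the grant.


GRANT. The post-grant state is safe; one safe sequence: J7, J1, J6, J8, J5, J2, J4.
Key observation: post-grant, (3, 0, 2) remains, and an order beginning with J7 completes everyone.
Verifying the post-grant state step by step:
  pool = (3, 0, 2)
  J7: need (1, 0, 2) fits (3, 0, 2); releases (1, 1, 1), pool now (4, 1, 3)
  J1: need (4, 0, 0) fits (4, 1, 3); releases (1, 0, 1), pool now (5, 1, 4)
  J6: need (5, 0, 2) fits (5, 1, 4); releases (0, 1, 2), pool now (5, 2, 6)
  J8: need (2, 2, 2) fits (5, 2, 6); releases (0, 0, 1), pool now (5, 2, 7)
  J5: need (0, 0, 5) fits (5, 2, 7); releases (1, 0, 0), pool now (6, 2, 7)
  J2: need (4, 1, 2) fits (6, 2, 7); releases (1, 0, 1), pool now (7, 2, 8)
  J4: need (3, 0, 5) fits (7, 2, 8); releases (2, 1, 1), pool now (9, 3, 9)


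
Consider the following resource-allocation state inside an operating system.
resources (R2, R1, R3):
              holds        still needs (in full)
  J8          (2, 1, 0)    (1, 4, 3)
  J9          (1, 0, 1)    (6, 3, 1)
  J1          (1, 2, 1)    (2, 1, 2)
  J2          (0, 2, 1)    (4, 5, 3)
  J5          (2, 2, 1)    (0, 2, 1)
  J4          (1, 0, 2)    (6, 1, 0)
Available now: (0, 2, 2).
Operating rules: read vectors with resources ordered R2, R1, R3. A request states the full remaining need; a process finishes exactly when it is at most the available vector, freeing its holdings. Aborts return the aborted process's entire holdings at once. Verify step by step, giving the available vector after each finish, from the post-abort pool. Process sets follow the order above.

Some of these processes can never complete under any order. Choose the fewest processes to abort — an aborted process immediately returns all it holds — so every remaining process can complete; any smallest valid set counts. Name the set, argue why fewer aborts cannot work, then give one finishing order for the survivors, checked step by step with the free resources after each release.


Abort J9.
Key observation: aborting J9 returns (1, 0, 1), and J4 — hopeless before — runs at step 5 with the returned capacity in the pool.
Minimality: the empty abort set fails — the state is deadlocked as it stands.
One survivor order: J5, J1, J2, J8, J4. Check, step by step (post-abort pool first):
  pool = (1, 2, 3)
  J5: need (0, 2, 1) fits (1, 2, 3); releases (2, 2, 1), pool now (3, 4, 4)
  J1: need (2, 1, 2) fits (3, 4, 4); releases (1, 2, 1), pool now (4, 6, 5)
  J2: need (4, 5, 3) fits (4, 6, 5); releases (0, 2, 1), pool now (4, 8, 6)
  J8: need (1, 4, 3) fits (4, 8, 6); releases (2, 1, 0), pool now (6, 9, 6)
  J4: need (6, 1, 0) fits (6, 9, 6); releases (1, 0, 2), pool now (7, 9, 8)


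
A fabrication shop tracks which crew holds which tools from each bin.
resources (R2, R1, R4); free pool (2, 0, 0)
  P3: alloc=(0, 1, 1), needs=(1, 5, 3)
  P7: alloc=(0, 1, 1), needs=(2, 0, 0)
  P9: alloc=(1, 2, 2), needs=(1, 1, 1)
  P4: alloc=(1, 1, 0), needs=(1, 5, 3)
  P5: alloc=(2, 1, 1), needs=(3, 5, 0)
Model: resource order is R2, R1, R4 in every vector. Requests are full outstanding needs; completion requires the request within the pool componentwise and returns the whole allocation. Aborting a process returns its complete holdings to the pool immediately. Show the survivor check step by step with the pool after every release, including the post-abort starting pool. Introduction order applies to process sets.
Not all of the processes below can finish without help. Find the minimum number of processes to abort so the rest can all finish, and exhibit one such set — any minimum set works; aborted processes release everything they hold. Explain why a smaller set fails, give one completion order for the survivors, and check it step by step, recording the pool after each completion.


Minimum abort set: P3 and P5.
Key observation: before aborting P3 and P5, P4 was permanently blocked — no order could ever run it; afterwards it completes at step 3.
No one abort is enough; case by case: P3 alone leaves P4 blocked (short on R1); P7 alone leaves P3 blocked (short on R1); P9 alone leaves P3 blocked (short on R1); P4 alone leaves P3 blocked (short on R1); P5 alone leaves P3 blocked (short on R1).
One survivor order: P7, P9, P4. Verifying each step (post-abort pool first):
  pool = (4, 2, 2)
  run P7 (needs (2, 0, 0), free (4, 2, 2)); after release of (0, 1, 1) the pool is (4, 3, 3)
  run P9 (needs (1, 1, 1), free (4, 3, 3)); after release of (1, 2, 2) the pool is (5, 5, 5)
  run P4 (needs (1, 5, 3), free (5, 5, 5)); after release of (1, 1, 0) the pool is (6, 6, 5)


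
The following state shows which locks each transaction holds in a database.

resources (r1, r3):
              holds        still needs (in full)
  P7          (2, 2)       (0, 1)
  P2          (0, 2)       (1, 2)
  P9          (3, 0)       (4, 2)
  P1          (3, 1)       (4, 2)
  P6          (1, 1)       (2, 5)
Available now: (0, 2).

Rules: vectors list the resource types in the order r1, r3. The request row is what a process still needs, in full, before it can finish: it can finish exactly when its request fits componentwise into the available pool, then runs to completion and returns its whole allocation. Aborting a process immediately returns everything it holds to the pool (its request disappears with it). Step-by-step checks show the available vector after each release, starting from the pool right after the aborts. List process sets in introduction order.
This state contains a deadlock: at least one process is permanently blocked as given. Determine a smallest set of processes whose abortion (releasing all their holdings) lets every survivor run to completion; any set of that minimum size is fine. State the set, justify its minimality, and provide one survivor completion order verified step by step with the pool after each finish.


The answer: abort P9.
Key observation: before aborting P9, P1 was permanently blocked — no order could ever run it; afterwards it completes at step 2.
No smaller set exists: with zero aborts the deadlock remains.
The survivors complete as P7, P1, P2, P6. Verifying each step (starting from the post-abort pool):
  pool = (3, 2)
  run P7 (needs (0, 1), free (3, 2)); after release of (2, 2) the pool is (5, 4)
  run P1 (needs (4, 2), free (5, 4)); after release of (3, 1) the pool is (8, 5)
  run P2 (needs (1, 2), free (8, 5)); after release of (0, 2) the pool is (8, 7)
  run P6 (needs (2, 5), free (8, 7)); after release of (1, 1) the pool is (9, 8)


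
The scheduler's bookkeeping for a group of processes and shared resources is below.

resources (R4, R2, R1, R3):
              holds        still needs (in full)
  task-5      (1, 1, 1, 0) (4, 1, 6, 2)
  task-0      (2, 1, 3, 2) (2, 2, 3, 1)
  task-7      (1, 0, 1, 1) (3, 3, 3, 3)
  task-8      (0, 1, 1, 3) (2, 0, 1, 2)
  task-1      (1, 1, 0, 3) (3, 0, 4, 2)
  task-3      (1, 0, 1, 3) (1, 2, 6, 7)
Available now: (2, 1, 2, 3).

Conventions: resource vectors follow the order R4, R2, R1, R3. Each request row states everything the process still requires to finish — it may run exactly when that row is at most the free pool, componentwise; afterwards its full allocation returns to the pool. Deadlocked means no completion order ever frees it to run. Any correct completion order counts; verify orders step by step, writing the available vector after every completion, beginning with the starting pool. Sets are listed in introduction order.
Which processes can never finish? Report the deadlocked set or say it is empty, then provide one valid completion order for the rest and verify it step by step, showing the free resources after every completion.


The deadlocked set is empty.
Key observation: task-8 fits the free pool immediately, and its release cascades until everyone finishes.
One completion order for the rest: task-8, task-0, task-3, task-5, task-1, task-7. Step-by-step check:
  pool = (2, 1, 2, 3)
  task-8 needs (2, 0, 1, 2) <= (2, 1, 2, 3) -> finishes; pool += (0, 1, 1, 3) = (2, 2, 3, 6)
  task-0 needs (2, 2, 3, 1) <= (2, 2, 3, 6) -> finishes; pool += (2, 1, 3, 2) = (4, 3, 6, 8)
  task-3 needs (1, 2, 6, 7) <= (4, 3, 6, 8) -> finishes; pool += (1, 0, 1, 3) = (5, 3, 7, 11)
  task-5 needs (4, 1, 6, 2) <= (5, 3, 7, 11) -> finishes; pool += (1, 1, 1, 0) = (6, 4, 8, 11)
  task-1 needs (3, 0, 4, 2) <= (6, 4, 8, 11) -> finishes; pool += (1, 1, 0, 3) = (7, 5, 8, 14)
  task-7 needs (3, 3, 3, 3) <= (7, 5, 8, 14) -> finishes; pool += (1, 0, 1, 1) = (8, 5, 9, 15)


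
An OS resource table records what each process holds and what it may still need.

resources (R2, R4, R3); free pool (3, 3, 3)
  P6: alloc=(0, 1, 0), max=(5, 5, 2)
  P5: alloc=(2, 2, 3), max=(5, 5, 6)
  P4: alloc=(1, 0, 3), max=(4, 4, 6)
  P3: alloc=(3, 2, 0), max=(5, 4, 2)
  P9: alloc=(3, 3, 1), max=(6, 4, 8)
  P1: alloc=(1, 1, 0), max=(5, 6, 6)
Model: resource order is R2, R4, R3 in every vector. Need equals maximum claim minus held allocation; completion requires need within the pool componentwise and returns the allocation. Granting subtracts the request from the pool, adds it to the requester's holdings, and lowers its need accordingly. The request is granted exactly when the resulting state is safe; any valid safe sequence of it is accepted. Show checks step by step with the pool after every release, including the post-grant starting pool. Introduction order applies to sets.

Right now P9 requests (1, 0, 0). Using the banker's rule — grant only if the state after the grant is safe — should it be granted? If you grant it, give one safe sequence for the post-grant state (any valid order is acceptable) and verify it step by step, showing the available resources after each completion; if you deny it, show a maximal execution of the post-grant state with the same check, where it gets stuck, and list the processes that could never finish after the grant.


GRANT: granting preserves safety; a valid post-grant sequence is P3, P5, P6, P4, P1, P9.
Key observation: with (2, 3, 3) left after the transfer, P3 can run at once — the state stays safe.
Verifying the post-grant state step by step:
  pool = (2, 3, 3)
  P3: need (2, 2, 2) fits (2, 3, 3); releases (3, 2, 0), pool now (5, 5, 3)
  P5: need (3, 3, 3) fits (5, 5, 3); releases (2, 2, 3), pool now (7, 7, 6)
  P6: need (5, 4, 2) fits (7, 7, 6); releases (0, 1, 0), pool now (7, 8, 6)
  P4: need (3, 4, 3) fits (7, 8, 6); releases (1, 0, 3), pool now (8, 8, 9)
  P1: need (4, 5, 6) fits (8, 8, 9); releases (1, 1, 0), pool now (9, 9, 9)
  P9: need (2, 1, 7) fits (9, 9, 9); releases (4, 3, 1), pool now (13, 12, 10)


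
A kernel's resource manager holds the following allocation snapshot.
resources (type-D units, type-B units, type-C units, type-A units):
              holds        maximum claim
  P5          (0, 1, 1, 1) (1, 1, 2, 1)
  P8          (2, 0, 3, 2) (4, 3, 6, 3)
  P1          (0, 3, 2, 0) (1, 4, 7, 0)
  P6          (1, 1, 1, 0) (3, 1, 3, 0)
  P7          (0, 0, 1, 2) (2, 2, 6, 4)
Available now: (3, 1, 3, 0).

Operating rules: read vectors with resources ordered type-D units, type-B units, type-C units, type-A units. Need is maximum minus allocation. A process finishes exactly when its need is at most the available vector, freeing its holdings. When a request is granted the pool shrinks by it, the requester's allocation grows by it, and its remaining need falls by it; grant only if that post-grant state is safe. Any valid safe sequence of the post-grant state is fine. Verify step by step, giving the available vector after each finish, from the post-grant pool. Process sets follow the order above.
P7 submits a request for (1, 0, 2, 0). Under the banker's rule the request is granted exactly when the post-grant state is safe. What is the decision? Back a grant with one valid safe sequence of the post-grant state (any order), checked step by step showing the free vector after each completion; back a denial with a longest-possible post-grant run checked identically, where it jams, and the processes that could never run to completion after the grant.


GRANT — the state after the grant stays safe, e.g. via P5, P6, P8, P7, P1.
Key observation: (2, 1, 1, 0) free after granting still covers P5 first, and each release covers the next.
Step-by-step check of the post-grant state:
  pool = (2, 1, 1, 0)
  run P5 (needs (1, 0, 1, 0), free (2, 1, 1, 0)); after release of (0, 1, 1, 1) the pool is (2, 2, 2, 1)
  run P6 (needs (2, 0, 2, 0), free (2, 2, 2, 1)); after release of (1, 1, 1, 0) the pool is (3, 3, 3, 1)
  run P8 (needs (2, 3, 3, 1), free (3, 3, 3, 1)); after release of (2, 0, 3, 2) the pool is (5, 3, 6, 3)
  run P7 (needs (1, 2, 3, 2), free (5, 3, 6, 3)); after release of (1, 0, 3, 2) the pool is (6, 3, 9, 5)
  run P1 (needs (1, 1, 5, 0), free (6, 3, 9, 5)); after release of (0, 3, 2, 0) the pool is (6, 6, 11, 5)


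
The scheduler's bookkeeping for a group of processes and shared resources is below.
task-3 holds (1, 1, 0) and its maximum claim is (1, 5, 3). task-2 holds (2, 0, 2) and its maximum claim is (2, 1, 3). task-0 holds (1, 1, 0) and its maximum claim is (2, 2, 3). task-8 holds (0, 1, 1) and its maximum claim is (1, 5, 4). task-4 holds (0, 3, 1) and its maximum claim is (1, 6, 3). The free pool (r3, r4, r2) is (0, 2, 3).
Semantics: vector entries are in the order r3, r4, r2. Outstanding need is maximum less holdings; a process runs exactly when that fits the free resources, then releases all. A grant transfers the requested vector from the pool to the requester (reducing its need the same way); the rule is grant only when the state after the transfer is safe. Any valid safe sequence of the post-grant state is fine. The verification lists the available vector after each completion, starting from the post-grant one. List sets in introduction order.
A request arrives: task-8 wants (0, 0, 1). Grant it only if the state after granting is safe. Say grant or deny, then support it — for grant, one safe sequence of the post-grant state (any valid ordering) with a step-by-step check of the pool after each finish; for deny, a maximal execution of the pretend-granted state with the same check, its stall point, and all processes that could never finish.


GRANT: granting preserves safety; a valid post-grant sequence is task-2, task-0, task-4, task-3, task-8.
Key observation: the transfer keeps a workable pool ((0, 2, 2)); task-2 starts the safe sequence.
Verifying the post-grant state step by step:
  pool = (0, 2, 2)
  run task-2 (needs (0, 1, 1), free (0, 2, 2)); after release of (2, 0, 2) the pool is (2, 2, 4)
  run task-0 (needs (1, 1, 3), free (2, 2, 4)); after release of (1, 1, 0) the pool is (3, 3, 4)
  run task-4 (needs (1, 3, 2), free (3, 3, 4)); after release of (0, 3, 1) the pool is (3, 6, 5)
  run task-3 (needs (0, 4, 3), free (3, 6, 5)); after release of (1, 1, 0) the pool is (4, 7, 5)
  run task-8 (needs (1, 4, 2), free (4, 7, 5)); after release of (0, 1, 2) the pool is (4, 8, 7)


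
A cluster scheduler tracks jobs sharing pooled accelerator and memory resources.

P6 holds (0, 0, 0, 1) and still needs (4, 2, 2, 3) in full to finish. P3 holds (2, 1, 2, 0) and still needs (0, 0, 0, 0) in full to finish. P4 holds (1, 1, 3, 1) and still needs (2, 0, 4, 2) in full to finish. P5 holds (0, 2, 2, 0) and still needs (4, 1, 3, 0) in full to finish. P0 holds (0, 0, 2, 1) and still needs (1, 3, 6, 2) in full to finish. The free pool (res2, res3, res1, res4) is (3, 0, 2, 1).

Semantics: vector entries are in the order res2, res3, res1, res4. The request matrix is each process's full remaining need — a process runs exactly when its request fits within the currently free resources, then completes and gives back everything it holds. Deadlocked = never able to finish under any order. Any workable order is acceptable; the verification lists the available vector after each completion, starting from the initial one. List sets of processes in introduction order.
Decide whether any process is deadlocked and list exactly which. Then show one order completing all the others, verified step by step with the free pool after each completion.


Deadlocked: P6, P4 and P0.
Key observation: no order helps: past P3, P5, the free pool tops out at (5, 3, 6, 1), below what each blocked process needs in res4.
A valid finishing order for the others: P3, P5. Walking it through:
  pool = (3, 0, 2, 1)
  P3: need (0, 0, 0, 0) fits (3, 0, 2, 1); releases (2, 1, 2, 0), pool now (5, 1, 4, 1)
  P5: need (4, 1, 3, 0) fits (5, 1, 4, 1); releases (0, 2, 2, 0), pool now (5, 3, 6, 1)
The blocked processes can never fit:
  P6 still needs (4, 2, 2, 3) but only (5, 3, 6, 1) is free — short on res4
  P4 still needs (2, 0, 4, 2) but only (5, 3, 6, 1) is free — short on res4
  P0 still needs (1, 3, 6, 2) but only (5, 3, 6, 1) is free — short on res4


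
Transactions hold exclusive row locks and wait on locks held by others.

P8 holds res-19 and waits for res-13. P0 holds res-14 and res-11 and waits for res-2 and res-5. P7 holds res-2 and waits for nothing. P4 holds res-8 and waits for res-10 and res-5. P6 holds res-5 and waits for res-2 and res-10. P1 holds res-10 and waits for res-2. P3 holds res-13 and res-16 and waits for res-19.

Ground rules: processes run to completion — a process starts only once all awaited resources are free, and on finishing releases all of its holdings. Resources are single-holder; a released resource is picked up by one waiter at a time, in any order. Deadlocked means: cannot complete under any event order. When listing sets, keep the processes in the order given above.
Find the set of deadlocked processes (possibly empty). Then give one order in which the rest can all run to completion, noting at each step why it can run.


The deadlocked set is P8 and P3.
Key observation: along P8 -> P3 -> P8, each member waits on what the next one holds — a deadlock; no other process is dragged down with it.
One completion order for the rest: P7, P1, P6, P4, P0.
Check, step by step:
  P7: no waits; runs immediately, freeing res-2
  P1: everything it awaited (res-2) is free; runs, freeing res-10
  P6: everything it awaited (res-2 and res-10) is free; runs, freeing res-5
  P4: everything it awaited (res-10 and res-5) is free; runs, freeing res-8
  P0: everything it awaited (res-2 and res-5) is free; runs, freeing res-14 and res-11


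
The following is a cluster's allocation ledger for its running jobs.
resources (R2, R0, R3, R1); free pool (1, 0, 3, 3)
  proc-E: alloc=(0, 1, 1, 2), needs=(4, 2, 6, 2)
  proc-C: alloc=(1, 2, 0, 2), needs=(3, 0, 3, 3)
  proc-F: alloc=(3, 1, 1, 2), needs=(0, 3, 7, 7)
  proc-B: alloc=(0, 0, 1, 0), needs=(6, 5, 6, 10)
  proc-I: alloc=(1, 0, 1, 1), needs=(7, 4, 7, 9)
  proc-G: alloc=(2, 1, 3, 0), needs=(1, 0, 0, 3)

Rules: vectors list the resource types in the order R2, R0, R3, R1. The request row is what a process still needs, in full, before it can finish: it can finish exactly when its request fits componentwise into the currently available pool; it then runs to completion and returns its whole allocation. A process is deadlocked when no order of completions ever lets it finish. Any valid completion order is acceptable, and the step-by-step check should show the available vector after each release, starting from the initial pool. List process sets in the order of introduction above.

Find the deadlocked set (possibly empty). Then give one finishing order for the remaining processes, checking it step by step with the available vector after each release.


The deadlocked set is empty.
Key observation: proc-G leads a chain of completions in which each release enables another process.
The rest can finish in the order proc-G, proc-C, proc-E, proc-F, proc-I, proc-B. Check, step by step:
  pool = (1, 0, 3, 3)
  proc-G: need (1, 0, 0, 3) fits (1, 0, 3, 3); releases (2, 1, 3, 0), pool now (3, 1, 6, 3)
  proc-C: need (3, 0, 3, 3) fits (3, 1, 6, 3); releases (1, 2, 0, 2), pool now (4, 3, 6, 5)
  proc-E: need (4, 2, 6, 2) fits (4, 3, 6, 5); releases (0, 1, 1, 2), pool now (4, 4, 7, 7)
  proc-F: need (0, 3, 7, 7) fits (4, 4, 7, 7); releases (3, 1, 1, 2), pool now (7, 5, 8, 9)
  proc-I: need (7, 4, 7, 9) fits (7, 5, 8, 9); releases (1, 0, 1, 1), pool now (8, 5, 9, 10)
  proc-B: need (6, 5, 6, 10) fits (8, 5, 9, 10); releases (0, 0, 1, 0), pool now (8, 5, 10, 10)


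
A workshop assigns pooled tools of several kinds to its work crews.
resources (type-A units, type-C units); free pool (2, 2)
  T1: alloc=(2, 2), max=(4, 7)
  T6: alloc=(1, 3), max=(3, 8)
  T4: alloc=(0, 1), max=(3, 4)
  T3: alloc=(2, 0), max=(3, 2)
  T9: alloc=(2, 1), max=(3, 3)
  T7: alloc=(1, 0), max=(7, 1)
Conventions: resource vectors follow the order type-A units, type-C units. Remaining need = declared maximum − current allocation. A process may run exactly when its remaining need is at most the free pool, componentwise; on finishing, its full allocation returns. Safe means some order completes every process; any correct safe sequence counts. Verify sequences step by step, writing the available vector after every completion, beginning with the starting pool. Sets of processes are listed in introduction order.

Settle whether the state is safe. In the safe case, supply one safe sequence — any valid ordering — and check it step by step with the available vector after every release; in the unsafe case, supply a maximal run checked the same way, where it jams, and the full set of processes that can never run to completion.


UNSAFE — no complete ordering exists.
Key observation: type-C units is the bottleneck — with T9, T4, T3, T7 done the pool holds (7, 4), short of every remaining need.
Going as far as possible: T9, T4, T3, T7; after that, nothing fits. Verifying each step:
  pool = (2, 2)
  T9 needs (1, 2) <= (2, 2) -> finishes; pool += (2, 1) = (4, 3)
  T4 needs (3, 3) <= (4, 3) -> finishes; pool += (0, 1) = (4, 4)
  T3 needs (1, 2) <= (4, 4) -> finishes; pool += (2, 0) = (6, 4)
  T7 needs (6, 1) <= (6, 4) -> finishes; pool += (1, 0) = (7, 4)
  blocked: T1 wants (2, 5), pool (7, 4) — not enough type-C units
  blocked: T6 wants (2, 5), pool (7, 4) — not enough type-C units
Processes that can never finish: T1 and T6.


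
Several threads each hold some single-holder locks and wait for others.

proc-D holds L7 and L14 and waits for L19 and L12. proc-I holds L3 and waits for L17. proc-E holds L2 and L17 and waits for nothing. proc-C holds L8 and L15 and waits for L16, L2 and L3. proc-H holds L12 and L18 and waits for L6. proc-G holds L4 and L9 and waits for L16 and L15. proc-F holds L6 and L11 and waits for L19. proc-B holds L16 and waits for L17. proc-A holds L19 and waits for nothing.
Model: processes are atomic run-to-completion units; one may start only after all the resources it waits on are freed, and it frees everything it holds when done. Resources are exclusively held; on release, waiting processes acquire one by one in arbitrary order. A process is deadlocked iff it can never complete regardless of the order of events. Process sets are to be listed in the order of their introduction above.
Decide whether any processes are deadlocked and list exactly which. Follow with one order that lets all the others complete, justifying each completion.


Nothing here is deadlocked.
Key observation: all waits point, directly or indirectly, at processes that can finish, so nothing is permanently blocked.
A valid finishing order for the others: proc-A, proc-F, proc-H, proc-E, proc-B, proc-I, proc-C, proc-G, proc-D.
Walking it through:
  proc-A waits on nothing -> runs at once and releases L19
  proc-F waits on L19 — all released -> runs and releases L6 and L11
  proc-H waits on L6 — all released -> runs and releases L12 and L18
  proc-E waits on nothing -> runs at once and releases L2 and L17
  proc-B waits on L17 — all released -> runs and releases L16
  proc-I waits on L17 — all released -> runs and releases L3
  proc-C waits on L16, L2 and L3 — all released -> runs and releases L8 and L15
  proc-G waits on L16 and L15 — all released -> runs and releases L4 and L9
  proc-D waits on L19 and L12 — all released -> runs and releases L7 and L14


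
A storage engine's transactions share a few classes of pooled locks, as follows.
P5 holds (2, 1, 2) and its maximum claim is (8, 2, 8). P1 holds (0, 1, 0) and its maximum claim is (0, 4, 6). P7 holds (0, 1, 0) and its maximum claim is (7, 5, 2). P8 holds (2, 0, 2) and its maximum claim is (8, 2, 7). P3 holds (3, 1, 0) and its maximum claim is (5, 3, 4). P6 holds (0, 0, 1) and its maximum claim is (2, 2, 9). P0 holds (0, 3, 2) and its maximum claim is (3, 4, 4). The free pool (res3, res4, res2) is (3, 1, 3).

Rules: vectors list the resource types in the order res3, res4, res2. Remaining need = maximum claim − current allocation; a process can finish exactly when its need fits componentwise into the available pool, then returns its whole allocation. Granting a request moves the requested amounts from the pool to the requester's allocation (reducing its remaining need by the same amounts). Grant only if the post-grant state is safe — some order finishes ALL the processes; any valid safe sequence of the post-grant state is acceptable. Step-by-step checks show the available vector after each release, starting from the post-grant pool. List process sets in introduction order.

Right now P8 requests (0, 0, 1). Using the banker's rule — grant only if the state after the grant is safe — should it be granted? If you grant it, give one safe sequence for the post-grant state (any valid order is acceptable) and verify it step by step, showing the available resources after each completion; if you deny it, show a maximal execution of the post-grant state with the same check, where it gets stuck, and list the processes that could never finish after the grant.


GRANT — the state after the grant stays safe, e.g. via P0, P3, P8, P7, P5, P6, P1.
Key observation: (3, 1, 2) free after granting still covers P0 first, and each release covers the next.
Verifying the post-grant state step by step:
  pool = (3, 1, 2)
  P0 needs (3, 1, 2) <= (3, 1, 2) -> finishes; pool += (0, 3, 2) = (3, 4, 4)
  P3 needs (2, 2, 4) <= (3, 4, 4) -> finishes; pool += (3, 1, 0) = (6, 5, 4)
  P8 needs (6, 2, 4) <= (6, 5, 4) -> finishes; pool += (2, 0, 3) = (8, 5, 7)
  P7 needs (7, 4, 2) <= (8, 5, 7) -> finishes; pool += (0, 1, 0) = (8, 6, 7)
  P5 needs (6, 1, 6) <= (8, 6, 7) -> finishes; pool += (2, 1, 2) = (10, 7, 9)
  P6 needs (2, 2, 8) <= (10, 7, 9) -> finishes; pool += (0, 0, 1) = (10, 7, 10)
  P1 needs (0, 3, 6) <= (10, 7, 10) -> finishes; pool += (0, 1, 0) = (10, 8, 10)


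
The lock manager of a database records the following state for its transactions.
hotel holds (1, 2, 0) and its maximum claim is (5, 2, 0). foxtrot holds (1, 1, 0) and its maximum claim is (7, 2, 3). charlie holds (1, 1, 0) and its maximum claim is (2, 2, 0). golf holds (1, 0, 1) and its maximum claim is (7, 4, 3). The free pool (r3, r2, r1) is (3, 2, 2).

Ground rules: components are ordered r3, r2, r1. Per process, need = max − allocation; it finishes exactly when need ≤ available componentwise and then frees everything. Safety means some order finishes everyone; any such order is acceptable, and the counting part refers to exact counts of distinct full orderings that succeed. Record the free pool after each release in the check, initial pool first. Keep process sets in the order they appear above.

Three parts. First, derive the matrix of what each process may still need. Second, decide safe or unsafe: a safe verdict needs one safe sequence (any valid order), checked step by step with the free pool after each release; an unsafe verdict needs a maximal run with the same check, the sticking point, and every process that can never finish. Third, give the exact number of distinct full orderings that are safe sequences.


(1) Outstanding need per process (order r3, r2, r1):
  hotel: (4, 0, 0)
  foxtrot: (6, 1, 3)
  charlie: (1, 1, 0)
  golf: (6, 4, 2)
(2) The state is UNSAFE.
Key observation: the pool after charlie, hotel is (5, 5, 2); every surviving request exceeds it in r3, so progress ends there.
A maximal execution: charlie, hotel — then nothing else fits. Step-by-step check:
  pool = (3, 2, 2)
  charlie needs (1, 1, 0) <= (3, 2, 2) -> finishes; pool += (1, 1, 0) = (4, 3, 2)
  hotel needs (4, 0, 0) <= (4, 3, 2) -> finishes; pool += (1, 2, 0) = (5, 5, 2)
  foxtrot still needs (6, 1, 3) but only (5, 5, 2) is free — short on r3 and r1
  golf still needs (6, 4, 2) but only (5, 5, 2) is free — short on r3
Permanently blocked: foxtrot and golf.
(3) The exact count: 0 of the possible complete orderings are safe sequences.


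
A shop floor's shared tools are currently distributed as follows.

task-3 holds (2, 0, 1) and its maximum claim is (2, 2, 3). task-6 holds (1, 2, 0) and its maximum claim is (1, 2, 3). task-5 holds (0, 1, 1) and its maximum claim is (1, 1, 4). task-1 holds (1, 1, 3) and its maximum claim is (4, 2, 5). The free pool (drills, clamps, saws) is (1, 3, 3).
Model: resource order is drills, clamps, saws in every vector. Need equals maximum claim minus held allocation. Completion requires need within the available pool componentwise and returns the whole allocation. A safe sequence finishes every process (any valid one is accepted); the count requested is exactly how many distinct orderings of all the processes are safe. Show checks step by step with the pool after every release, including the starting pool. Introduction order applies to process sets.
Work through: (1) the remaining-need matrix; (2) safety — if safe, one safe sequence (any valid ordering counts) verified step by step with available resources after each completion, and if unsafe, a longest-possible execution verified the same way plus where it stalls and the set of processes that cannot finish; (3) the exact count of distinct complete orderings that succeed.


(1) Remaining need (order drills, clamps, saws):
  task-3: (0, 2, 2)
  task-6: (0, 0, 3)
  task-5: (1, 0, 3)
  task-1: (3, 1, 2)
(2) SAFE, for example via the order task-5, task-3, task-6, task-1.
Key observation: task-5 marks the first exact bind of the order: its need (1, 0, 3) fits the free (1, 3, 3) with zero slack on a requested resource.
Verifying each step:
  pool = (1, 3, 3)
  task-5 needs (1, 0, 3) <= (1, 3, 3) -> finishes; pool += (0, 1, 1) = (1, 4, 4)
  task-3 needs (0, 2, 2) <= (1, 4, 4) -> finishes; pool += (2, 0, 1) = (3, 4, 5)
  task-6 needs (0, 0, 3) <= (3, 4, 5) -> finishes; pool += (1, 2, 0) = (4, 6, 5)
  task-1 needs (3, 1, 2) <= (4, 6, 5) -> finishes; pool += (1, 1, 3) = (5, 7, 8)
(3) Precisely 12 of the possible complete orderings are safe sequences.


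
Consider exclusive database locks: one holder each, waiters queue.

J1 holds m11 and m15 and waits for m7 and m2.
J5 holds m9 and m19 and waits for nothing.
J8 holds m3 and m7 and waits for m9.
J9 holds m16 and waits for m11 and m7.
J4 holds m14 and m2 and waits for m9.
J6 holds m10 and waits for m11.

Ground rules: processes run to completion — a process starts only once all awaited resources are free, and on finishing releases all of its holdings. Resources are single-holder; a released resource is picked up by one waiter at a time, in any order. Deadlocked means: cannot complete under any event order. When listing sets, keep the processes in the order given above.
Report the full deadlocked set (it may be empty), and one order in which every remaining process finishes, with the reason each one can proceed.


Nothing here is deadlocked.
Key observation: every chain of waits terminates; starting from the processes that wait on nothing, all the rest unlock in turn.
One completion order for the rest: J5, J8, J4, J1, J6, J9.
Check, step by step:
  run J5 (it waits on nothing); releases m9 and m19
  J8: everything it awaited (m9) is free; runs, freeing m3 and m7
  J4: everything it awaited (m9) is free; runs, freeing m14 and m2
  J1: everything it awaited (m7 and m2) is free; runs, freeing m11 and m15
  J6: everything it awaited (m11) is free; runs, freeing m10
  J9: everything it awaited (m11 and m7) is free; runs, freeing m16


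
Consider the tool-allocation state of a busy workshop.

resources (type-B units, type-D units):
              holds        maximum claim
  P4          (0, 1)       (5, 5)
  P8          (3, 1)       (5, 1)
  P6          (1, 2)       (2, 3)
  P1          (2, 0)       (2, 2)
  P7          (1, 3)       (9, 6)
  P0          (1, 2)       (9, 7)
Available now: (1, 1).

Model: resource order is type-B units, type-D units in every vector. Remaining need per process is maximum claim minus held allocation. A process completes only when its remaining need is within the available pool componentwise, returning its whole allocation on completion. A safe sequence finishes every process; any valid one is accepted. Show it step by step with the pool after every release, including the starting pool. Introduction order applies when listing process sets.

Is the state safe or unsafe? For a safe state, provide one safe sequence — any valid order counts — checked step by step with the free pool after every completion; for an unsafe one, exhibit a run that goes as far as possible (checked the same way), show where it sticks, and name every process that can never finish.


The state is UNSAFE.
Key observation: the wall is type-B units: completing P6, P8, P4, P1 brings the pool only to (7, 5), and all the rest need more.
A maximal execution: P6, P8, P4, P1 — then nothing else fits. Check, step by step:
  pool = (1, 1)
  P6 needs (1, 1) <= (1, 1) -> finishes; pool += (1, 2) = (2, 3)
  P8 needs (2, 0) <= (2, 3) -> finishes; pool += (3, 1) = (5, 4)
  P4 needs (5, 4) <= (5, 4) -> finishes; pool += (0, 1) = (5, 5)
  P1 needs (0, 2) <= (5, 5) -> finishes; pool += (2, 0) = (7, 5)
  blocked: P7 wants (8, 3), pool (7, 5) — not enough type-B units
  blocked: P0 wants (8, 5), pool (7, 5) — not enough type-B units
Never able to finish: P7 and P0.


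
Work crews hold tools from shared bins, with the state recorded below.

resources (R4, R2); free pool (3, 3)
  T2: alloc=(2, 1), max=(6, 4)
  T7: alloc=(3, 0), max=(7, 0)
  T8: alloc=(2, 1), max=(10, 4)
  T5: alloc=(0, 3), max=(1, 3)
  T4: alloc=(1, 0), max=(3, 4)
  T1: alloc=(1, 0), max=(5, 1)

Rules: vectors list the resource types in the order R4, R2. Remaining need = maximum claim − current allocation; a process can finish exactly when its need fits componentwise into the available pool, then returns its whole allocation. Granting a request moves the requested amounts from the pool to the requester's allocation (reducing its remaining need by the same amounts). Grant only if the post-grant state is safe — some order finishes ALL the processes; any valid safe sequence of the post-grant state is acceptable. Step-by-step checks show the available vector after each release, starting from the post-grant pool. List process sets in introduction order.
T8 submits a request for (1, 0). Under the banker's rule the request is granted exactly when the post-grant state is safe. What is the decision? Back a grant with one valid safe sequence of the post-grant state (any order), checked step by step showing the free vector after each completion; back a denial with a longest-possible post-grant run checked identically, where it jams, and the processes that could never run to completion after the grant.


DENY. Granting would leave the state unsafe.
Key observation: R4 is the bottleneck — with T5, T4 done the pool holds (3, 6), short of every remaining need.
Pretend the grant happened; the run T5, T4 goes as far as possible. Walking it through:
  pool = (2, 3)
  run T5 (needs (1, 0), free (2, 3)); after release of (0, 3) the pool is (2, 6)
  run T4 (needs (2, 4), free (2, 6)); after release of (1, 0) the pool is (3, 6)
  blocked: T2 wants (4, 3), pool (3, 6) — not enough R4
  blocked: T7 wants (4, 0), pool (3, 6) — not enough R4
  blocked: T8 wants (7, 3), pool (3, 6) — not enough R4
  blocked: T1 wants (4, 1), pool (3, 6) — not enough R4
Had the request been granted, T2, T7, T8 and T1 could never finish.


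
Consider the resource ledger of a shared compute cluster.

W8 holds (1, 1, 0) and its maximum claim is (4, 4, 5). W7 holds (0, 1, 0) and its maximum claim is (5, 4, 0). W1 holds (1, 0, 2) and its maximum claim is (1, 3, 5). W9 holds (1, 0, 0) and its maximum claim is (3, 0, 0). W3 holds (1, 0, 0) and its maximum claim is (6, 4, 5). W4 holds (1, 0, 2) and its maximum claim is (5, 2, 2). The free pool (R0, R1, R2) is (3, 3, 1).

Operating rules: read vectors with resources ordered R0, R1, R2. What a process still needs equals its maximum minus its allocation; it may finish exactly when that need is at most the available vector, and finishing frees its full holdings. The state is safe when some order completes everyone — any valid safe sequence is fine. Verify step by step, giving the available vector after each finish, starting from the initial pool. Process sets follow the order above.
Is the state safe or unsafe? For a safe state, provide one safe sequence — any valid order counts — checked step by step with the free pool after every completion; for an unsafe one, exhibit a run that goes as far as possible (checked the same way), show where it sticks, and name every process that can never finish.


SAFE. One safe sequence: W9, W4, W7, W1, W8, W3.
Key observation: at W4 the run first touches a limit — (4, 2, 0) against (4, 3, 1), exact on a resource it actually requests.
Walking it through:
  pool = (3, 3, 1)
  run W9 (needs (2, 0, 0), free (3, 3, 1)); after release of (1, 0, 0) the pool is (4, 3, 1)
  run W4 (needs (4, 2, 0), free (4, 3, 1)); after release of (1, 0, 2) the pool is (5, 3, 3)
  run W7 (needs (5, 3, 0), free (5, 3, 3)); after release of (0, 1, 0) the pool is (5, 4, 3)
  run W1 (needs (0, 3, 3), free (5, 4, 3)); after release of (1, 0, 2) the pool is (6, 4, 5)
  run W8 (needs (3, 3, 5), free (6, 4, 5)); after release of (1, 1, 0) the pool is (7, 5, 5)
  run W3 (needs (5, 4, 5), free (7, 5, 5)); after release of (1, 0, 0) the pool is (8, 5, 5)
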